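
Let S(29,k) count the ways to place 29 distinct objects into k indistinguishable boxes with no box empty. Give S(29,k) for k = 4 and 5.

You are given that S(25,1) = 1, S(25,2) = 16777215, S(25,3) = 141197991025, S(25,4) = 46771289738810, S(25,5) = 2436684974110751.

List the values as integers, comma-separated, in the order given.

[26] T[26,1]:1*1+0=1 · T[26,2]:2*16777215+1=33554431 · T[26,3]:3*141197991025+16777215=423610750290 · T[26,4]:4*46771289738810+141197991025=187226356946265 · T[26,5]:5*2436684974110751+46771289738810=12230196160292565
[27] T[27,2]:2*33554431+1=67108863 · T[27,3]:3*423610750290+33554431=1270865805301 · T[27,4]:4*187226356946265+423610750290=749329038535350 · T[27,5]:5*12230196160292565+187226356946265=61338207158409090
[28] T[28,3]:3*1270865805301+67108863=3812664524766 · T[28,4]:4*749329038535350+1270865805301=2998587019946701 · T[28,5]:5*61338207158409090+749329038535350=307440364830580800
[29] T[29,4]:4*2998587019946701+3812664524766=11998160744311570 · T[29,5]:5*307440364830580800+2998587019946701=1540200411172850701
Read S(29,4) = 11998160744311570, S(29,5) = 1540200411172850701.

11998160744311570, 1540200411172850701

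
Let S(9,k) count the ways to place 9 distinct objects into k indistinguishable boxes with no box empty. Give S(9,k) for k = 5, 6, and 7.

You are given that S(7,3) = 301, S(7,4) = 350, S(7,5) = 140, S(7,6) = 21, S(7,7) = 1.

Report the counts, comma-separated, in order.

r8: T_8,4=4×350+301=1701; T_8,5=5×140+350=1050; T_8,6=6×21+140=266; T_8,7=7×1+21=28
r9: T_9,5=5×1050+1701=6951; T_9,6=6×266+1050=2646; T_9,7=7×28+266=462
Read S(9,5) = 6951, S(9,6) = 2646, S(9,7) = 462.

6951, 2646, 462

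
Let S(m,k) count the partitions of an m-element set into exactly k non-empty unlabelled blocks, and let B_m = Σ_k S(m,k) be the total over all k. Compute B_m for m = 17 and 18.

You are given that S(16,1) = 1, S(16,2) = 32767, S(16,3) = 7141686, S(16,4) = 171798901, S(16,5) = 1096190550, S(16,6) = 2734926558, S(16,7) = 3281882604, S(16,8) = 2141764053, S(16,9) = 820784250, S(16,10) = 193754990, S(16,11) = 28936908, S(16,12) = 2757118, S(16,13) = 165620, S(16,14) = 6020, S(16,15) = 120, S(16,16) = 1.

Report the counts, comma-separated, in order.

82864869804, 682076806159

r17: T_17,1=1×1+0=1; T_17,2=2×32767+1=65535; T_17,3=3×7141686+32767=21457825; T_17,4=4×171798901+7141686=694337290; T_17,5=5×1096190550+171798901=5652751651; T_17,6=6×2734926558+1096190550=17505749898; T_17,7=7×3281882604+2734926558=25708104786; T_17,8=8×2141764053+3281882604=20415995028; T_17,9=9×820784250+2141764053=9528822303; T_17,10=10×193754990+820784250=2758334150; T_17,11=11×28936908+193754990=512060978; T_17,12=12×2757118+28936908=62022324; T_17,13=13×165620+2757118=4910178; T_17,14=14×6020+165620=249900; T_17,15=15×120+6020=7820; T_17,16=16×1+120=136; T_17,17=17×0+1=1
r18: T_18,1=1×1+0=1; T_18,2=2×65535+1=131071; T_18,3=3×21457825+65535=64439010; T_18,4=4×694337290+21457825=2798806985; T_18,5=5×5652751651+694337290=28958095545; T_18,6=6×17505749898+5652751651=110687251039; T_18,7=7×25708104786+17505749898=197462483400; T_18,8=8×20415995028+25708104786=189036065010; T_18,9=9×9528822303+20415995028=106175395755; T_18,10=10×2758334150+9528822303=37112163803; T_18,11=11×512060978+2758334150=8391004908; T_18,12=12×62022324+512060978=1256328866; T_18,13=13×4910178+62022324=125854638; T_18,14=14×249900+4910178=8408778; T_18,15=15×7820+249900=367200; T_18,16=16×136+7820=9996; T_18,17=17×1+136=153; T_18,18=18×0+1=1
B_17 = ΣS(17,k) = 1+65535+21457825+694337290+5652751651+17505749898+25708104786+20415995028+9528822303+2758334150+512060978+62022324+4910178+249900+7820+136+1 = 82864869804
B_18 = ΣS(18,k) = 1+131071+64439010+2798806985+28958095545+110687251039+197462483400+189036065010+106175395755+37112163803+8391004908+1256328866+125854638+8408778+367200+9996+153+1 = 682076806159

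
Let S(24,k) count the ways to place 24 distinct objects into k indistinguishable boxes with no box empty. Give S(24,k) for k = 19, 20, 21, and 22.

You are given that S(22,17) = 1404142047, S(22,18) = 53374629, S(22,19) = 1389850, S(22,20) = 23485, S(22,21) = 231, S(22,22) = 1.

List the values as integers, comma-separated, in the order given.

i=23: T(23,18)=1404142047+18·53374629=2364885369 | T(23,19)=53374629+19·1389850=79781779 | T(23,20)=1389850+20·23485=1859550 | T(23,21)=23485+21·231=28336 | T(23,22)=231+22·1=253
i=24: T(24,19)=2364885369+19·79781779=3880739170 | T(24,20)=79781779+20·1859550=116972779 | T(24,21)=1859550+21·28336=2454606 | T(24,22)=28336+22·253=33902
Read S(24,19) = 3880739170, S(24,20) = 116972779, S(24,21) = 2454606, S(24,22) = 33902.

3880739170, 116972779, 2454606, 33902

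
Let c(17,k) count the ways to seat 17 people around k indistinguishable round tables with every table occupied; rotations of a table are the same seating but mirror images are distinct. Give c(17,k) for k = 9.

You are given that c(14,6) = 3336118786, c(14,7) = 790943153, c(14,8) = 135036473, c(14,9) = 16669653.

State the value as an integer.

row 15: T[15][7]=14·790943153+3336118786=14409322928  T[15][8]=14·135036473+790943153=2681453775  T[15][9]=14·16669653+135036473=368411615
row 16: T[16][8]=15·2681453775+14409322928=54631129553  T[16][9]=15·368411615+2681453775=8207628000
row 17: T[17][9]=16·8207628000+54631129553=185953177553
Read c(17,9) = 185953177553.

185953177553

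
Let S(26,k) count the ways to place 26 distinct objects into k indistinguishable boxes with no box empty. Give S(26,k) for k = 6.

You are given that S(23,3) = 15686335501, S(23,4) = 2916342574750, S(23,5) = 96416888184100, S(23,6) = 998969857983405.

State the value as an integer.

i=24: T(24,4)=15686335501+4·2916342574750=11681056634501 | T(24,5)=2916342574750+5·96416888184100=485000783495250 | T(24,6)=96416888184100+6·998969857983405=6090236036084530
i=25: T(25,5)=11681056634501+5·485000783495250=2436684974110751 | T(25,6)=485000783495250+6·6090236036084530=37026417000002430
i=26: T(26,6)=2436684974110751+6·37026417000002430=224595186974125331
Read S(26,6) = 224595186974125331.

224595186974125331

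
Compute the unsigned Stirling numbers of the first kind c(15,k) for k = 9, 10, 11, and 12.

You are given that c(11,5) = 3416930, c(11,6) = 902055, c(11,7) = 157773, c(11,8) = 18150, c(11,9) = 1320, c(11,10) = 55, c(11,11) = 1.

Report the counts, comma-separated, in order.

368411615, 37312275, 2749747, 143325

[12] T[12,6]:11*902055+3416930=13339535 · T[12,7]:11*157773+902055=2637558 · T[12,8]:11*18150+157773=357423 · T[12,9]:11*1320+18150=32670 · T[12,10]:11*55+1320=1925 · T[12,11]:11*1+55=66 · T[12,12]:11*0+1=1
[13] T[13,7]:12*2637558+13339535=44990231 · T[13,8]:12*357423+2637558=6926634 · T[13,9]:12*32670+357423=749463 · T[13,10]:12*1925+32670=55770 · T[13,11]:12*66+1925=2717 · T[13,12]:12*1+66=78
[14] T[14,8]:13*6926634+44990231=135036473 · T[14,9]:13*749463+6926634=16669653 · T[14,10]:13*55770+749463=1474473 · T[14,11]:13*2717+55770=91091 · T[14,12]:13*78+2717=3731
[15] T[15,9]:14*16669653+135036473=368411615 · T[15,10]:14*1474473+16669653=37312275 · T[15,11]:14*91091+1474473=2749747 · T[15,12]:14*3731+91091=143325
Read c(15,9) = 368411615, c(15,10) = 37312275, c(15,11) = 2749747, c(15,12) = 143325.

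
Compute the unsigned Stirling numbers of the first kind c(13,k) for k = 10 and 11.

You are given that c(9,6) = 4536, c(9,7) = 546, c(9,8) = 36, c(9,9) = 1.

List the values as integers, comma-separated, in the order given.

55770, 2717

[10] T[10,7]:9*546+4536=9450 · T[10,8]:9*36+546=870 · T[10,9]:9*1+36=45 · T[10,10]:9*0+1=1
[11] T[11,8]:10*870+9450=18150 · T[11,9]:10*45+870=1320 · T[11,10]:10*1+45=55 · T[11,11]:10*0+1=1
[12] T[12,9]:11*1320+18150=32670 · T[12,10]:11*55+1320=1925 · T[12,11]:11*1+55=66
[13] T[13,10]:12*1925+32670=55770 · T[13,11]:12*66+1925=2717
Read c(13,10) = 55770, c(13,11) = 2717.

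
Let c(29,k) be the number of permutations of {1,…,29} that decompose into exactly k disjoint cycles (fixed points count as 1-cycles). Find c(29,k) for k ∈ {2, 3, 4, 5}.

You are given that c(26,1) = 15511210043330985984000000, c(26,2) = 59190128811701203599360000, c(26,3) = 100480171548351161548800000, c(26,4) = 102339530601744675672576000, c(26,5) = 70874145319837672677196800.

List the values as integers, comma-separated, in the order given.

@27  (27,1):15511210043330985984000000·26+0→403291461126605635584000000, (27,2):59190128811701203599360000·26+15511210043330985984000000→1554454559147562279567360000, (27,3):100480171548351161548800000·26+59190128811701203599360000→2671674589068831403868160000, (27,4):102339530601744675672576000·26+100480171548351161548800000→2761307967193712729035776000, (27,5):70874145319837672677196800·26+102339530601744675672576000→1945067308917524165279692800
@28  (28,1):403291461126605635584000000·27+0→10888869450418352160768000000, (28,2):1554454559147562279567360000·27+403291461126605635584000000→42373564558110787183902720000, (28,3):2671674589068831403868160000·27+1554454559147562279567360000→73689668464006010184007680000, (28,4):2761307967193712729035776000·27+2671674589068831403868160000→77226989703299075087834112000, (28,5):1945067308917524165279692800·27+2761307967193712729035776000→55278125307966865191587481600
@29  (29,2):42373564558110787183902720000·28+10888869450418352160768000000→1197348677077520393310044160000, (29,3):73689668464006010184007680000·28+42373564558110787183902720000→2105684281550279072336117760000, (29,4):77226989703299075087834112000·28+73689668464006010184007680000→2236045380156380112643362816000, (29,5):55278125307966865191587481600·28+77226989703299075087834112000→1625014498326371300452283596800
Read c(29,2) = 1197348677077520393310044160000, c(29,3) = 2105684281550279072336117760000, c(29,4) = 2236045380156380112643362816000, c(29,5) = 1625014498326371300452283596800.

1197348677077520393310044160000, 2105684281550279072336117760000, 2236045380156380112643362816000, 1625014498326371300452283596800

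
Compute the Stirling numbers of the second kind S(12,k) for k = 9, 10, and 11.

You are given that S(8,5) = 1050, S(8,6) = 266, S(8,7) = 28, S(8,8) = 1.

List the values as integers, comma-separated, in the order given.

22275, 1705, 66

@9  (9,6):266·6+1050→2646, (9,7):28·7+266→462, (9,8):1·8+28→36, (9,9):0·9+1→1
@10  (10,7):462·7+2646→5880, (10,8):36·8+462→750, (10,9):1·9+36→45, (10,10):0·10+1→1
@11  (11,8):750·8+5880→11880, (11,9):45·9+750→1155, (11,10):1·10+45→55, (11,11):0·11+1→1
@12  (12,9):1155·9+11880→22275, (12,10):55·10+1155→1705, (12,11):1·11+55→66
Read S(12,9) = 22275, S(12,10) = 1705, S(12,11) = 66.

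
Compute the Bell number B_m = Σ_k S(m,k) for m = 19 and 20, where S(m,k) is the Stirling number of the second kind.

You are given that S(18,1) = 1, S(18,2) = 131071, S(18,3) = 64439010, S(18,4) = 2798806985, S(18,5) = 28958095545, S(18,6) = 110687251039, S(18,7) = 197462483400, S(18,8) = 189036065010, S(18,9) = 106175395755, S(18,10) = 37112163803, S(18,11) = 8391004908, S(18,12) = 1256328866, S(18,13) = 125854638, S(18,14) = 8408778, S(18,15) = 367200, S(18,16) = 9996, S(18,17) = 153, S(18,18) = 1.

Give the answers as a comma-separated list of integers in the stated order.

5832742205057, 51724158235372

@19  (19,1):1·1+0→1, (19,2):131071·2+1→262143, (19,3):64439010·3+131071→193448101, (19,4):2798806985·4+64439010→11259666950, (19,5):28958095545·5+2798806985→147589284710, (19,6):110687251039·6+28958095545→693081601779, (19,7):197462483400·7+110687251039→1492924634839, (19,8):189036065010·8+197462483400→1709751003480, (19,9):106175395755·9+189036065010→1144614626805, (19,10):37112163803·10+106175395755→477297033785, (19,11):8391004908·11+37112163803→129413217791, (19,12):1256328866·12+8391004908→23466951300, (19,13):125854638·13+1256328866→2892439160, (19,14):8408778·14+125854638→243577530, (19,15):367200·15+8408778→13916778, (19,16):9996·16+367200→527136, (19,17):153·17+9996→12597, (19,18):1·18+153→171, (19,19):0·19+1→1
@20  (20,1):1·1+0→1, (20,2):262143·2+1→524287, (20,3):193448101·3+262143→580606446, (20,4):11259666950·4+193448101→45232115901, (20,5):147589284710·5+11259666950→749206090500, (20,6):693081601779·6+147589284710→4306078895384, (20,7):1492924634839·7+693081601779→11143554045652, (20,8):1709751003480·8+1492924634839→15170932662679, (20,9):1144614626805·9+1709751003480→12011282644725, (20,10):477297033785·10+1144614626805→5917584964655, (20,11):129413217791·11+477297033785→1900842429486, (20,12):23466951300·12+129413217791→411016633391, (20,13):2892439160·13+23466951300→61068660380, (20,14):243577530·14+2892439160→6302524580, (20,15):13916778·15+243577530→452329200, (20,16):527136·16+13916778→22350954, (20,17):12597·17+527136→741285, (20,18):171·18+12597→15675, (20,19):1·19+171→190, (20,20):0·20+1→1
B_19 = ΣS(19,k) = 1+262143+193448101+11259666950+147589284710+693081601779+1492924634839+1709751003480+1144614626805+477297033785+129413217791+23466951300+2892439160+243577530+13916778+527136+12597+171+1 = 5832742205057
B_20 = ΣS(20,k) = 1+524287+580606446+45232115901+749206090500+4306078895384+11143554045652+15170932662679+12011282644725+5917584964655+1900842429486+411016633391+61068660380+6302524580+452329200+22350954+741285+15675+190+1 = 51724158235372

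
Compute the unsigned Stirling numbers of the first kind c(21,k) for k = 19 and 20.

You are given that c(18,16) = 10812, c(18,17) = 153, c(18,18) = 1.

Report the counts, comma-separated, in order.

20615, 210

r19: T_19,17=18×153+10812=13566; T_19,18=18×1+153=171; T_19,19=18×0+1=1
r20: T_20,18=19×171+13566=16815; T_20,19=19×1+171=190; T_20,20=19×0+1=1
r21: T_21,19=20×190+16815=20615; T_21,20=20×1+190=210
Read c(21,19) = 20615, c(21,20) = 210.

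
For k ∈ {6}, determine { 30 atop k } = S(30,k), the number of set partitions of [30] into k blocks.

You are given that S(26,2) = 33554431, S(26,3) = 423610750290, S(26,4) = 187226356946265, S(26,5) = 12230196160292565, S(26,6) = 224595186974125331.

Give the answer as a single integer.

row 27: T[27][3]=3·423610750290+33554431=1270865805301  T[27][4]=4·187226356946265+423610750290=749329038535350  T[27][5]=5·12230196160292565+187226356946265=61338207158409090  T[27][6]=6·224595186974125331+12230196160292565=1359801318005044551
row 28: T[28][4]=4·749329038535350+1270865805301=2998587019946701  T[28][5]=5·61338207158409090+749329038535350=307440364830580800  T[28][6]=6·1359801318005044551+61338207158409090=8220146115188676396
row 29: T[29][5]=5·307440364830580800+2998587019946701=1540200411172850701  T[29][6]=6·8220146115188676396+307440364830580800=49628317055962639176
row 30: T[30][6]=6·49628317055962639176+1540200411172850701=299310102746948685757
Read S(30,6) = 299310102746948685757.

299310102746948685757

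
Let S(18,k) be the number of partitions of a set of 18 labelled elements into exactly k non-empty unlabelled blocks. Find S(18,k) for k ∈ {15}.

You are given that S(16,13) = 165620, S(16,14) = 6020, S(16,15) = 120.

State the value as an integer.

@17  (17,14):6020·14+165620→249900, (17,15):120·15+6020→7820
@18  (18,15):7820·15+249900→367200
Read S(18,15) = 367200.

367200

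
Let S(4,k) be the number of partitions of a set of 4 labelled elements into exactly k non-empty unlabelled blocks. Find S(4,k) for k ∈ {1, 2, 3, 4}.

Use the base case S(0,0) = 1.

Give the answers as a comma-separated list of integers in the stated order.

1, 7, 6, 1

row 1: T[1][1]=1·0+1=1
row 2: T[2][1]=1·1+0=1  T[2][2]=2·0+1=1
row 3: T[3][1]=1·1+0=1  T[3][2]=2·1+1=3  T[3][3]=3·0+1=1
row 4: T[4][1]=1·1+0=1  T[4][2]=2·3+1=7  T[4][3]=3·1+3=6  T[4][4]=4·0+1=1
Read S(4,1) = 1, S(4,2) = 7, S(4,3) = 6, S(4,4) = 1.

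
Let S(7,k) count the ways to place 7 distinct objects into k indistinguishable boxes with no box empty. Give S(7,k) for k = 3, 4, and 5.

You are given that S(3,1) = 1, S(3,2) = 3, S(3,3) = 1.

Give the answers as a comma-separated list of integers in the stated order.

301, 350, 140

row 4: T[4][1]=1·1+0=1  T[4][2]=2·3+1=7  T[4][3]=3·1+3=6  T[4][4]=4·0+1=1
row 5: T[5][1]=1·1+0=1  T[5][2]=2·7+1=15  T[5][3]=3·6+7=25  T[5][4]=4·1+6=10  T[5][5]=5·0+1=1
row 6: T[6][2]=2·15+1=31  T[6][3]=3·25+15=90  T[6][4]=4·10+25=65  T[6][5]=5·1+10=15
row 7: T[7][3]=3·90+31=301  T[7][4]=4·65+90=350  T[7][5]=5·15+65=140
Read S(7,3) = 301, S(7,4) = 350, S(7,5) = 140.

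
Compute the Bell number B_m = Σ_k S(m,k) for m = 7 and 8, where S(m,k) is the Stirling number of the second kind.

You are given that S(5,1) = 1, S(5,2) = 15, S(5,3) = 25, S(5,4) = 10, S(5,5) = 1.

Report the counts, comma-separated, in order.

i=6: T(6,1)=0+1·1=1 | T(6,2)=1+2·15=31 | T(6,3)=15+3·25=90 | T(6,4)=25+4·10=65 | T(6,5)=10+5·1=15 | T(6,6)=1+6·0=1
i=7: T(7,1)=0+1·1=1 | T(7,2)=1+2·31=63 | T(7,3)=31+3·90=301 | T(7,4)=90+4·65=350 | T(7,5)=65+5·15=140 | T(7,6)=15+6·1=21 | T(7,7)=1+7·0=1
i=8: T(8,1)=0+1·1=1 | T(8,2)=1+2·63=127 | T(8,3)=63+3·301=966 | T(8,4)=301+4·350=1701 | T(8,5)=350+5·140=1050 | T(8,6)=140+6·21=266 | T(8,7)=21+7·1=28 | T(8,8)=1+8·0=1
B_7 = ΣS(7,k) = 1+63+301+350+140+21+1 = 877
B_8 = ΣS(8,k) = 1+127+966+1701+1050+266+28+1 = 4140

877, 4140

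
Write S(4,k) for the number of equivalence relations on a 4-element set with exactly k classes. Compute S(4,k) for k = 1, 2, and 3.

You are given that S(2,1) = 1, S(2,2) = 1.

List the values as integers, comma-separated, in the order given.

1, 7, 6

row 3: T[3][1]=1·1+0=1  T[3][2]=2·1+1=3  T[3][3]=3·0+1=1
row 4: T[4][1]=1·1+0=1  T[4][2]=2·3+1=7  T[4][3]=3·1+3=6
Read S(4,1) = 1, S(4,2) = 7, S(4,3) = 6.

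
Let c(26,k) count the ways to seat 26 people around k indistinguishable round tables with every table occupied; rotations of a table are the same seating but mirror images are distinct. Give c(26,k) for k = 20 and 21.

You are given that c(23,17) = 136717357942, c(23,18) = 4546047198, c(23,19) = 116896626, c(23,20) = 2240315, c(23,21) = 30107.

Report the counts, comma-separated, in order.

696829576300, 17247104875

i=24: T(24,18)=136717357942+23·4546047198=241276443496 | T(24,19)=4546047198+23·116896626=7234669596 | T(24,20)=116896626+23·2240315=168423871 | T(24,21)=2240315+23·30107=2932776
i=25: T(25,19)=241276443496+24·7234669596=414908513800 | T(25,20)=7234669596+24·168423871=11276842500 | T(25,21)=168423871+24·2932776=238810495
i=26: T(26,20)=414908513800+25·11276842500=696829576300 | T(26,21)=11276842500+25·238810495=17247104875
Read c(26,20) = 696829576300, c(26,21) = 17247104875.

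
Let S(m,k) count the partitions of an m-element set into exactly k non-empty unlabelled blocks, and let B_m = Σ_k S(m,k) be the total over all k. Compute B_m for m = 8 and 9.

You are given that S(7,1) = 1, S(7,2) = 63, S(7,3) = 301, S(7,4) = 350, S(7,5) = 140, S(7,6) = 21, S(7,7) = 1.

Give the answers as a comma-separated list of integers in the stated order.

row 8: T[8][1]=1·1+0=1  T[8][2]=2·63+1=127  T[8][3]=3·301+63=966  T[8][4]=4·350+301=1701  T[8][5]=5·140+350=1050  T[8][6]=6·21+140=266  T[8][7]=7·1+21=28  T[8][8]=8·0+1=1
row 9: T[9][1]=1·1+0=1  T[9][2]=2·127+1=255  T[9][3]=3·966+127=3025  T[9][4]=4·1701+966=7770  T[9][5]=5·1050+1701=6951  T[9][6]=6·266+1050=2646  T[9][7]=7·28+266=462  T[9][8]=8·1+28=36  T[9][9]=9·0+1=1
B_8 = ΣS(8,k) = 1+127+966+1701+1050+266+28+1 = 4140
B_9 = ΣS(9,k) = 1+255+3025+7770+6951+2646+462+36+1 = 21147

4140, 21147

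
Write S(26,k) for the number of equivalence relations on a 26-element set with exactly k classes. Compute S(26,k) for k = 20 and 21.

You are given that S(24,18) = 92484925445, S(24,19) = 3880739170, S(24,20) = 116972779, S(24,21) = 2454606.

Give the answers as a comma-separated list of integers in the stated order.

i=25: T(25,19)=92484925445+19·3880739170=166218969675 | T(25,20)=3880739170+20·116972779=6220194750 | T(25,21)=116972779+21·2454606=168519505
i=26: T(26,20)=166218969675+20·6220194750=290622864675 | T(26,21)=6220194750+21·168519505=9759104355
Read S(26,20) = 290622864675, S(26,21) = 9759104355.

290622864675, 9759104355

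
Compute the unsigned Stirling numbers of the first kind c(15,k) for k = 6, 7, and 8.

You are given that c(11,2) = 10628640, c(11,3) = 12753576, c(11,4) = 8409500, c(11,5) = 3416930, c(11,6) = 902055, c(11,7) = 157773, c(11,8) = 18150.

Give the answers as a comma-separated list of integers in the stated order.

56663366760, 14409322928, 2681453775

@12  (12,3):12753576·11+10628640→150917976, (12,4):8409500·11+12753576→105258076, (12,5):3416930·11+8409500→45995730, (12,6):902055·11+3416930→13339535, (12,7):157773·11+902055→2637558, (12,8):18150·11+157773→357423
@13  (13,4):105258076·12+150917976→1414014888, (13,5):45995730·12+105258076→657206836, (13,6):13339535·12+45995730→206070150, (13,7):2637558·12+13339535→44990231, (13,8):357423·12+2637558→6926634
@14  (14,5):657206836·13+1414014888→9957703756, (14,6):206070150·13+657206836→3336118786, (14,7):44990231·13+206070150→790943153, (14,8):6926634·13+44990231→135036473
@15  (15,6):3336118786·14+9957703756→56663366760, (15,7):790943153·14+3336118786→14409322928, (15,8):135036473·14+790943153→2681453775
Read c(15,6) = 56663366760, c(15,7) = 14409322928, c(15,8) = 2681453775.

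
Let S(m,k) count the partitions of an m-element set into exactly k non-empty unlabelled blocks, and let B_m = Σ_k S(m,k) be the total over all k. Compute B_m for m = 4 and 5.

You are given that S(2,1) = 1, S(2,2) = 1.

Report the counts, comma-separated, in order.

15, 52

i=3: T(3,1)=0+1·1=1 | T(3,2)=1+2·1=3 | T(3,3)=1+3·0=1
i=4: T(4,1)=0+1·1=1 | T(4,2)=1+2·3=7 | T(4,3)=3+3·1=6 | T(4,4)=1+4·0=1
i=5: T(5,1)=0+1·1=1 | T(5,2)=1+2·7=15 | T(5,3)=7+3·6=25 | T(5,4)=6+4·1=10 | T(5,5)=1+5·0=1
B_4 = ΣS(4,k) = 1+7+6+1 = 15
B_5 = ΣS(5,k) = 1+15+25+10+1 = 52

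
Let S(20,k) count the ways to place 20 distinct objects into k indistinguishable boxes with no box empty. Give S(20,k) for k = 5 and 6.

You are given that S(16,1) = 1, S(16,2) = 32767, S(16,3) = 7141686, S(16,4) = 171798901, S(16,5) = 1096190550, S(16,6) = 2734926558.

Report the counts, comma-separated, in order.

749206090500, 4306078895384

row 17: T[17][2]=2·32767+1=65535  T[17][3]=3·7141686+32767=21457825  T[17][4]=4·171798901+7141686=694337290  T[17][5]=5·1096190550+171798901=5652751651  T[17][6]=6·2734926558+1096190550=17505749898
row 18: T[18][3]=3·21457825+65535=64439010  T[18][4]=4·694337290+21457825=2798806985  T[18][5]=5·5652751651+694337290=28958095545  T[18][6]=6·17505749898+5652751651=110687251039
row 19: T[19][4]=4·2798806985+64439010=11259666950  T[19][5]=5·28958095545+2798806985=147589284710  T[19][6]=6·110687251039+28958095545=693081601779
row 20: T[20][5]=5·147589284710+11259666950=749206090500  T[20][6]=6·693081601779+147589284710=4306078895384
Read S(20,5) = 749206090500, S(20,6) = 4306078895384.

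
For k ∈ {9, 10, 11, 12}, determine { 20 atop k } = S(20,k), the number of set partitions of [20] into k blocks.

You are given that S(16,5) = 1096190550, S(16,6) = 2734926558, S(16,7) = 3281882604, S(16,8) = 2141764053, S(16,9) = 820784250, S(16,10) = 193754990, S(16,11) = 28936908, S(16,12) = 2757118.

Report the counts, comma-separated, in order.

row 17: T[17][6]=6·2734926558+1096190550=17505749898  T[17][7]=7·3281882604+2734926558=25708104786  T[17][8]=8·2141764053+3281882604=20415995028  T[17][9]=9·820784250+2141764053=9528822303  T[17][10]=10·193754990+820784250=2758334150  T[17][11]=11·28936908+193754990=512060978  T[17][12]=12·2757118+28936908=62022324
row 18: T[18][7]=7·25708104786+17505749898=197462483400  T[18][8]=8·20415995028+25708104786=189036065010  T[18][9]=9·9528822303+20415995028=106175395755  T[18][10]=10·2758334150+9528822303=37112163803  T[18][11]=11·512060978+2758334150=8391004908  T[18][12]=12·62022324+512060978=1256328866
row 19: T[19][8]=8·189036065010+197462483400=1709751003480  T[19][9]=9·106175395755+189036065010=1144614626805  T[19][10]=10·37112163803+106175395755=477297033785  T[19][11]=11·8391004908+37112163803=129413217791  T[19][12]=12·1256328866+8391004908=23466951300
row 20: T[20][9]=9·1144614626805+1709751003480=12011282644725  T[20][10]=10·477297033785+1144614626805=5917584964655  T[20][11]=11·129413217791+477297033785=1900842429486  T[20][12]=12·23466951300+129413217791=411016633391
Read S(20,9) = 12011282644725, S(20,10) = 5917584964655, S(20,11) = 1900842429486, S(20,12) = 411016633391.

12011282644725, 5917584964655, 1900842429486, 411016633391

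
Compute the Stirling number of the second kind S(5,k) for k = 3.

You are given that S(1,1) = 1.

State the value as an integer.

row 2: T[2][1]=1·1+0=1  T[2][2]=2·0+1=1
row 3: T[3][1]=1·1+0=1  T[3][2]=2·1+1=3  T[3][3]=3·0+1=1
row 4: T[4][2]=2·3+1=7  T[4][3]=3·1+3=6
row 5: T[5][3]=3·6+7=25
Read S(5,3) = 25.

25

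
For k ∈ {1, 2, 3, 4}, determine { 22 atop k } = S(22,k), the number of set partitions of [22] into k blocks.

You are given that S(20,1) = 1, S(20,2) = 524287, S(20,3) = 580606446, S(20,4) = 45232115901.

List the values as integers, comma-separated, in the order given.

row 21: T[21][1]=1·1+0=1  T[21][2]=2·524287+1=1048575  T[21][3]=3·580606446+524287=1742343625  T[21][4]=4·45232115901+580606446=181509070050
row 22: T[22][1]=1·1+0=1  T[22][2]=2·1048575+1=2097151  T[22][3]=3·1742343625+1048575=5228079450  T[22][4]=4·181509070050+1742343625=727778623825
Read S(22,1) = 1, S(22,2) = 2097151, S(22,3) = 5228079450, S(22,4) = 727778623825.

1, 2097151, 5228079450, 727778623825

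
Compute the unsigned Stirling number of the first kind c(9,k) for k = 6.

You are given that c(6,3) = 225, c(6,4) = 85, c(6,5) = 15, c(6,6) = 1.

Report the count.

row 7: T[7][4]=6·85+225=735  T[7][5]=6·15+85=175  T[7][6]=6·1+15=21
row 8: T[8][5]=7·175+735=1960  T[8][6]=7·21+175=322
row 9: T[9][6]=8·322+1960=4536
Read c(9,6) = 4536.

4536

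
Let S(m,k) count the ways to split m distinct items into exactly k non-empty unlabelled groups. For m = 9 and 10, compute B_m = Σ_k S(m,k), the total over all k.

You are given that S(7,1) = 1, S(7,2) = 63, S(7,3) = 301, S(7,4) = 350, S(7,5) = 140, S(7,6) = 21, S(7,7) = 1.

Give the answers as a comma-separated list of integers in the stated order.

21147, 115975

i=8: T(8,1)=0+1·1=1 | T(8,2)=1+2·63=127 | T(8,3)=63+3·301=966 | T(8,4)=301+4·350=1701 | T(8,5)=350+5·140=1050 | T(8,6)=140+6·21=266 | T(8,7)=21+7·1=28 | T(8,8)=1+8·0=1
i=9: T(9,1)=0+1·1=1 | T(9,2)=1+2·127=255 | T(9,3)=127+3·966=3025 | T(9,4)=966+4·1701=7770 | T(9,5)=1701+5·1050=6951 | T(9,6)=1050+6·266=2646 | T(9,7)=266+7·28=462 | T(9,8)=28+8·1=36 | T(9,9)=1+9·0=1
i=10: T(10,1)=0+1·1=1 | T(10,2)=1+2·255=511 | T(10,3)=255+3·3025=9330 | T(10,4)=3025+4·7770=34105 | T(10,5)=7770+5·6951=42525 | T(10,6)=6951+6·2646=22827 | T(10,7)=2646+7·462=5880 | T(10,8)=462+8·36=750 | T(10,9)=36+9·1=45 | T(10,10)=1+10·0=1
B_9 = ΣS(9,k) = 1+255+3025+7770+6951+2646+462+36+1 = 21147
B_10 = ΣS(10,k) = 1+511+9330+34105+42525+22827+5880+750+45+1 = 115975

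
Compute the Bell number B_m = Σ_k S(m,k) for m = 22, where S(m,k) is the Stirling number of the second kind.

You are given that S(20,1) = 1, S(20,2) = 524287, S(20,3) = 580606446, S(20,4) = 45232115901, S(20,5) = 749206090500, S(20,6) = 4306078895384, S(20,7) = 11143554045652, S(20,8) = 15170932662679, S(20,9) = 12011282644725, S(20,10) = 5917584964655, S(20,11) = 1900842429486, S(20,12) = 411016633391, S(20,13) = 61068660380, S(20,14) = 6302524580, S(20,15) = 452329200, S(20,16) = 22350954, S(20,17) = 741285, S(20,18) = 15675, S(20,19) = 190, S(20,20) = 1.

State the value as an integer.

@21  (21,1):1·1+0→1, (21,2):524287·2+1→1048575, (21,3):580606446·3+524287→1742343625, (21,4):45232115901·4+580606446→181509070050, (21,5):749206090500·5+45232115901→3791262568401, (21,6):4306078895384·6+749206090500→26585679462804, (21,7):11143554045652·7+4306078895384→82310957214948, (21,8):15170932662679·8+11143554045652→132511015347084, (21,9):12011282644725·9+15170932662679→123272476465204, (21,10):5917584964655·10+12011282644725→71187132291275, (21,11):1900842429486·11+5917584964655→26826851689001, (21,12):411016633391·12+1900842429486→6833042030178, (21,13):61068660380·13+411016633391→1204909218331, (21,14):6302524580·14+61068660380→149304004500, (21,15):452329200·15+6302524580→13087462580, (21,16):22350954·16+452329200→809944464, (21,17):741285·17+22350954→34952799, (21,18):15675·18+741285→1023435, (21,19):190·19+15675→19285, (21,20):1·20+190→210, (21,21):0·21+1→1
@22  (22,1):1·1+0→1, (22,2):1048575·2+1→2097151, (22,3):1742343625·3+1048575→5228079450, (22,4):181509070050·4+1742343625→727778623825, (22,5):3791262568401·5+181509070050→19137821912055, (22,6):26585679462804·6+3791262568401→163305339345225, (22,7):82310957214948·7+26585679462804→602762379967440, (22,8):132511015347084·8+82310957214948→1142399079991620, (22,9):123272476465204·9+132511015347084→1241963303533920, (22,10):71187132291275·10+123272476465204→835143799377954, (22,11):26826851689001·11+71187132291275→366282500870286, (22,12):6833042030178·12+26826851689001→108823356051137, (22,13):1204909218331·13+6833042030178→22496861868481, (22,14):149304004500·14+1204909218331→3295165281331, (22,15):13087462580·15+149304004500→345615943200, (22,16):809944464·16+13087462580→26046574004, (22,17):34952799·17+809944464→1404142047, (22,18):1023435·18+34952799→53374629, (22,19):19285·19+1023435→1389850, (22,20):210·20+19285→23485, (22,21):1·21+210→231, (22,22):0·22+1→1
B_22 = ΣS(22,k) = 1+2097151+5228079450+727778623825+19137821912055+163305339345225+602762379967440+1142399079991620+1241963303533920+835143799377954+366282500870286+108823356051137+22496861868481+3295165281331+345615943200+26046574004+1404142047+53374629+1389850+23485+231+1 = 4506715738447323

4506715738447323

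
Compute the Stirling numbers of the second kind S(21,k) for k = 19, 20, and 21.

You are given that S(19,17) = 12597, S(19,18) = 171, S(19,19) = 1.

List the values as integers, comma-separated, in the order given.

19285, 210, 1

@20  (20,18):171·18+12597→15675, (20,19):1·19+171→190, (20,20):0·20+1→1
@21  (21,19):190·19+15675→19285, (21,20):1·20+190→210, (21,21):0·21+1→1
Read S(21,19) = 19285, S(21,20) = 210, S(21,21) = 1.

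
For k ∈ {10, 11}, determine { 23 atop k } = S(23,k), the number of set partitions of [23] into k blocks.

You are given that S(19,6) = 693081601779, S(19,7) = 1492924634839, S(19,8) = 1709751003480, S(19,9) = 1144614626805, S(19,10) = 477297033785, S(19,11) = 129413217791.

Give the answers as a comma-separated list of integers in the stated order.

9593401297313460, 4864251308951100

[20] T[20,7]:7*1492924634839+693081601779=11143554045652 · T[20,8]:8*1709751003480+1492924634839=15170932662679 · T[20,9]:9*1144614626805+1709751003480=12011282644725 · T[20,10]:10*477297033785+1144614626805=5917584964655 · T[20,11]:11*129413217791+477297033785=1900842429486
[21] T[21,8]:8*15170932662679+11143554045652=132511015347084 · T[21,9]:9*12011282644725+15170932662679=123272476465204 · T[21,10]:10*5917584964655+12011282644725=71187132291275 · T[21,11]:11*1900842429486+5917584964655=26826851689001
[22] T[22,9]:9*123272476465204+132511015347084=1241963303533920 · T[22,10]:10*71187132291275+123272476465204=835143799377954 · T[22,11]:11*26826851689001+71187132291275=366282500870286
[23] T[23,10]:10*835143799377954+1241963303533920=9593401297313460 · T[23,11]:11*366282500870286+835143799377954=4864251308951100
Read S(23,10) = 9593401297313460, S(23,11) = 4864251308951100.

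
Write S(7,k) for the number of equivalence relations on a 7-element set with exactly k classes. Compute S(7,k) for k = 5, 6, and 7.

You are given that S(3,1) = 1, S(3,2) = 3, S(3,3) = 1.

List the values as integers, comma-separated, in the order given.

r4: T_4,2=2×3+1=7; T_4,3=3×1+3=6; T_4,4=4×0+1=1
r5: T_5,3=3×6+7=25; T_5,4=4×1+6=10; T_5,5=5×0+1=1
r6: T_6,4=4×10+25=65; T_6,5=5×1+10=15; T_6,6=6×0+1=1
r7: T_7,5=5×15+65=140; T_7,6=6×1+15=21; T_7,7=7×0+1=1
Read S(7,5) = 140, S(7,6) = 21, S(7,7) = 1.

140, 21, 1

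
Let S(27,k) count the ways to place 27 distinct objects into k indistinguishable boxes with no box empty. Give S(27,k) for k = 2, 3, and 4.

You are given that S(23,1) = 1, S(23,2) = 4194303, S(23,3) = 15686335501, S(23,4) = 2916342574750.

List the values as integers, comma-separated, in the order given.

r24: T_24,1=1×1+0=1; T_24,2=2×4194303+1=8388607; T_24,3=3×15686335501+4194303=47063200806; T_24,4=4×2916342574750+15686335501=11681056634501
r25: T_25,1=1×1+0=1; T_25,2=2×8388607+1=16777215; T_25,3=3×47063200806+8388607=141197991025; T_25,4=4×11681056634501+47063200806=46771289738810
r26: T_26,1=1×1+0=1; T_26,2=2×16777215+1=33554431; T_26,3=3×141197991025+16777215=423610750290; T_26,4=4×46771289738810+141197991025=187226356946265
r27: T_27,2=2×33554431+1=67108863; T_27,3=3×423610750290+33554431=1270865805301; T_27,4=4×187226356946265+423610750290=749329038535350
Read S(27,2) = 67108863, S(27,3) = 1270865805301, S(27,4) = 749329038535350.

67108863, 1270865805301, 749329038535350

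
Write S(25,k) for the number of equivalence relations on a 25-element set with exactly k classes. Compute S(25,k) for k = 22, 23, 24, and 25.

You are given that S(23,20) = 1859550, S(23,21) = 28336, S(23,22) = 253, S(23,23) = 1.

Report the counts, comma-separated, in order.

3200450, 40250, 300, 1

[24] T[24,21]:21*28336+1859550=2454606 · T[24,22]:22*253+28336=33902 · T[24,23]:23*1+253=276 · T[24,24]:24*0+1=1
[25] T[25,22]:22*33902+2454606=3200450 · T[25,23]:23*276+33902=40250 · T[25,24]:24*1+276=300 · T[25,25]:25*0+1=1
Read S(25,22) = 3200450, S(25,23) = 40250, S(25,24) = 300, S(25,25) = 1.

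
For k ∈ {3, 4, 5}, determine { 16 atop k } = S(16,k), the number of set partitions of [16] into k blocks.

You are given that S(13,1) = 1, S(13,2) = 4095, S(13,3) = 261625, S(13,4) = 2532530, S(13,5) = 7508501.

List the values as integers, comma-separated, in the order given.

r14: T_14,1=1×1+0=1; T_14,2=2×4095+1=8191; T_14,3=3×261625+4095=788970; T_14,4=4×2532530+261625=10391745; T_14,5=5×7508501+2532530=40075035
r15: T_15,2=2×8191+1=16383; T_15,3=3×788970+8191=2375101; T_15,4=4×10391745+788970=42355950; T_15,5=5×40075035+10391745=210766920
r16: T_16,3=3×2375101+16383=7141686; T_16,4=4×42355950+2375101=171798901; T_16,5=5×210766920+42355950=1096190550
Read S(16,3) = 7141686, S(16,4) = 171798901, S(16,5) = 1096190550.

7141686, 171798901, 1096190550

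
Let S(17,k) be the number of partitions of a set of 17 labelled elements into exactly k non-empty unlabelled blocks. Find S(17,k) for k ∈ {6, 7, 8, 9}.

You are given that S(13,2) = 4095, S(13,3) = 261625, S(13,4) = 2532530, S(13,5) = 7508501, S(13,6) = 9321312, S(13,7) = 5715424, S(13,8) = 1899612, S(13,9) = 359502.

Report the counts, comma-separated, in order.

17505749898, 25708104786, 20415995028, 9528822303

@14  (14,3):261625·3+4095→788970, (14,4):2532530·4+261625→10391745, (14,5):7508501·5+2532530→40075035, (14,6):9321312·6+7508501→63436373, (14,7):5715424·7+9321312→49329280, (14,8):1899612·8+5715424→20912320, (14,9):359502·9+1899612→5135130
@15  (15,4):10391745·4+788970→42355950, (15,5):40075035·5+10391745→210766920, (15,6):63436373·6+40075035→420693273, (15,7):49329280·7+63436373→408741333, (15,8):20912320·8+49329280→216627840, (15,9):5135130·9+20912320→67128490
@16  (16,5):210766920·5+42355950→1096190550, (16,6):420693273·6+210766920→2734926558, (16,7):408741333·7+420693273→3281882604, (16,8):216627840·8+408741333→2141764053, (16,9):67128490·9+216627840→820784250
@17  (17,6):2734926558·6+1096190550→17505749898, (17,7):3281882604·7+2734926558→25708104786, (17,8):2141764053·8+3281882604→20415995028, (17,9):820784250·9+2141764053→9528822303
Read S(17,6) = 17505749898, S(17,7) = 25708104786, S(17,8) = 20415995028, S(17,9) = 9528822303.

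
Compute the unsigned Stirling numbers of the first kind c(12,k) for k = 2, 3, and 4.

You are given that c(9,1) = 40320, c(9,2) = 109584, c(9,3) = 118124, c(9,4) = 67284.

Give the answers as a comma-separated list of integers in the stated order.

120543840, 150917976, 105258076

@10  (10,1):40320·9+0→362880, (10,2):109584·9+40320→1026576, (10,3):118124·9+109584→1172700, (10,4):67284·9+118124→723680
@11  (11,1):362880·10+0→3628800, (11,2):1026576·10+362880→10628640, (11,3):1172700·10+1026576→12753576, (11,4):723680·10+1172700→8409500
@12  (12,2):10628640·11+3628800→120543840, (12,3):12753576·11+10628640→150917976, (12,4):8409500·11+12753576→105258076
Read c(12,2) = 120543840, c(12,3) = 150917976, c(12,4) = 105258076.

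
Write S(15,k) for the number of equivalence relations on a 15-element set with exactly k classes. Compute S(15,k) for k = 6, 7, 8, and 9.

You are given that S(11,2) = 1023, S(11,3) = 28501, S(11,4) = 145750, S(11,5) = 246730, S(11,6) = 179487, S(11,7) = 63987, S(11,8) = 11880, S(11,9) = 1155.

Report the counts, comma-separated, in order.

420693273, 408741333, 216627840, 67128490

r12: T_12,3=3×28501+1023=86526; T_12,4=4×145750+28501=611501; T_12,5=5×246730+145750=1379400; T_12,6=6×179487+246730=1323652; T_12,7=7×63987+179487=627396; T_12,8=8×11880+63987=159027; T_12,9=9×1155+11880=22275
r13: T_13,4=4×611501+86526=2532530; T_13,5=5×1379400+611501=7508501; T_13,6=6×1323652+1379400=9321312; T_13,7=7×627396+1323652=5715424; T_13,8=8×159027+627396=1899612; T_13,9=9×22275+159027=359502
r14: T_14,5=5×7508501+2532530=40075035; T_14,6=6×9321312+7508501=63436373; T_14,7=7×5715424+9321312=49329280; T_14,8=8×1899612+5715424=20912320; T_14,9=9×359502+1899612=5135130
r15: T_15,6=6×63436373+40075035=420693273; T_15,7=7×49329280+63436373=408741333; T_15,8=8×20912320+49329280=216627840; T_15,9=9×5135130+20912320=67128490
Read S(15,6) = 420693273, S(15,7) = 408741333, S(15,8) = 216627840, S(15,9) = 67128490.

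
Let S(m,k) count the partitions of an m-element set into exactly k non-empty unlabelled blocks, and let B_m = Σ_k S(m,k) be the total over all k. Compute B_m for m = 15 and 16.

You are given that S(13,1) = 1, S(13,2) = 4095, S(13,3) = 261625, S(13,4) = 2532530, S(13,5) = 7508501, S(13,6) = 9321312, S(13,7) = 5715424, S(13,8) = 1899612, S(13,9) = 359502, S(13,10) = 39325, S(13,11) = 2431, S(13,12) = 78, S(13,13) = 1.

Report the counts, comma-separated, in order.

1382958545, 10480142147

row 14: T[14][1]=1·1+0=1  T[14][2]=2·4095+1=8191  T[14][3]=3·261625+4095=788970  T[14][4]=4·2532530+261625=10391745  T[14][5]=5·7508501+2532530=40075035  T[14][6]=6·9321312+7508501=63436373  T[14][7]=7·5715424+9321312=49329280  T[14][8]=8·1899612+5715424=20912320  T[14][9]=9·359502+1899612=5135130  T[14][10]=10·39325+359502=752752  T[14][11]=11·2431+39325=66066  T[14][12]=12·78+2431=3367  T[14][13]=13·1+78=91  T[14][14]=14·0+1=1
row 15: T[15][1]=1·1+0=1  T[15][2]=2·8191+1=16383  T[15][3]=3·788970+8191=2375101  T[15][4]=4·10391745+788970=42355950  T[15][5]=5·40075035+10391745=210766920  T[15][6]=6·63436373+40075035=420693273  T[15][7]=7·49329280+63436373=408741333  T[15][8]=8·20912320+49329280=216627840  T[15][9]=9·5135130+20912320=67128490  T[15][10]=10·752752+5135130=12662650  T[15][11]=11·66066+752752=1479478  T[15][12]=12·3367+66066=106470  T[15][13]=13·91+3367=4550  T[15][14]=14·1+91=105  T[15][15]=15·0+1=1
row 16: T[16][1]=1·1+0=1  T[16][2]=2·16383+1=32767  T[16][3]=3·2375101+16383=7141686  T[16][4]=4·42355950+2375101=171798901  T[16][5]=5·210766920+42355950=1096190550  T[16][6]=6·420693273+210766920=2734926558  T[16][7]=7·408741333+420693273=3281882604  T[16][8]=8·216627840+408741333=2141764053  T[16][9]=9·67128490+216627840=820784250  T[16][10]=10·12662650+67128490=193754990  T[16][11]=11·1479478+12662650=28936908  T[16][12]=12·106470+1479478=2757118  T[16][13]=13·4550+106470=165620  T[16][14]=14·105+4550=6020  T[16][15]=15·1+105=120  T[16][16]=16·0+1=1
B_15 = ΣS(15,k) = 1+16383+2375101+42355950+210766920+420693273+408741333+216627840+67128490+12662650+1479478+106470+4550+105+1 = 1382958545
B_16 = ΣS(16,k) = 1+32767+7141686+171798901+1096190550+2734926558+3281882604+2141764053+820784250+193754990+28936908+2757118+165620+6020+120+1 = 10480142147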